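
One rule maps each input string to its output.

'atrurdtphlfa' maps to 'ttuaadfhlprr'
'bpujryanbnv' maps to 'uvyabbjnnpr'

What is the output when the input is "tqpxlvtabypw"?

wxyablppqttv

Each output is the input with this applied: sort the characters into alphabetical order, then move the last 3 characters to the front (rotate right by 3).
"tqpxlvtabypw" → "ablppqttvwxy" → "wxyablppqttv".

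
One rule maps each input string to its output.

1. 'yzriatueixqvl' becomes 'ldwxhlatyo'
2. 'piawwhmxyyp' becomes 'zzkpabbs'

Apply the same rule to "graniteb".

What's happening: delete the first 3 characters, then shift every letter 3 places forward in the alphabet (wrapping around).
Working it through for "graniteb": intermediate "niteb", final "qlwhe".

qlwhe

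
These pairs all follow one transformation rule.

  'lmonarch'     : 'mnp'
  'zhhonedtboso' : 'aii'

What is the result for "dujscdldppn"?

The transformation: shift every letter 1 place forward in the alphabet (wrapping around), then keep only the first 3 characters.
Working it through for "dujscdldppn": intermediate "evktdemeqqo", final "evk".

evk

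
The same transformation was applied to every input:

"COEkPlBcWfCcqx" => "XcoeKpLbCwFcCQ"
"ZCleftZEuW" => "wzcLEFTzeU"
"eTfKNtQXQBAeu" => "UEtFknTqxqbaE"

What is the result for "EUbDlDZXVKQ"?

Rule — flip the case of every letter, then move the last character to the front.
For "EUbDlDZXVKQ", step one produces "euBdLdzxvkq"; step two turns that into "qeuBdLdzxvk".

qeuBdLdzxvk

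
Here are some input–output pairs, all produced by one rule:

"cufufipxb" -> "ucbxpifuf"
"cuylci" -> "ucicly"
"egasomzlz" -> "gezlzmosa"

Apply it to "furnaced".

Each output is the input with this applied: reverse the string, then move the last 2 characters to the front (rotate right by 2).
For "furnaced", step one produces "decanruf"; step two turns that into "ufdecanr".
(Check on "cuylci": → "iclyuc" → "ucicly" ✓)

ufdecanr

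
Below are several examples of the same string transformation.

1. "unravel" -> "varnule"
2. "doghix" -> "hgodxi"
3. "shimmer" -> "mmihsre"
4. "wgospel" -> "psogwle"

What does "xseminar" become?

nimesxra

In each case the input is transformed by: move the last 2 characters to the front (rotate right by 2), then reverse the string.
For "xseminar", step one produces "arxsemin"; step two turns that into "nimesxra".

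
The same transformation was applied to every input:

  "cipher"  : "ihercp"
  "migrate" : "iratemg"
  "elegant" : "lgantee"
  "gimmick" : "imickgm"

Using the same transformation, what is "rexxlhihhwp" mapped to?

exlhihhwprx

In each case the input is transformed by: move the first 2 characters to the end (rotate left by 2), then swap the first and last characters.
Starting from "rexxlhihhwp": after the first operation, "xxlhihhwpre"; after the second, "exlhihhwprx".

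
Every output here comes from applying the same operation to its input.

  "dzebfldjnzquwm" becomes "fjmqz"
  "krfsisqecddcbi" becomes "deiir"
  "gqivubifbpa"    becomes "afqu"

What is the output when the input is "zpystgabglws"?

bptw

The rule is to keep one character in every 3, starting at position 2 (positions 2nd, 5th, 8th, ...), then sort the characters into alphabetical order.
For "zpystgabglws", step one produces "ptbw"; step two turns that into "bptw".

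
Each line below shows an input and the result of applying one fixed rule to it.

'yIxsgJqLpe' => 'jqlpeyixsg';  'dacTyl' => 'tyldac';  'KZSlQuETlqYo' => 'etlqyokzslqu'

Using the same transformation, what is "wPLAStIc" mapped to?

The rule is to swap the front and back halves of the string, then convert every letter to lowercase.
On "wPLAStIc" that produces "sticwpla".

sticwpla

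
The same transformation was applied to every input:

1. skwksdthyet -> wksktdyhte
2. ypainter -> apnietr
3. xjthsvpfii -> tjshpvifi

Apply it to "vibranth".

The transformation: delete the first character, then swap each adjacent pair of characters (1↔2, 3↔4, ...).
On "vibranth": the first step gives "ibranth", and the second then gives "biartnh".

biartnh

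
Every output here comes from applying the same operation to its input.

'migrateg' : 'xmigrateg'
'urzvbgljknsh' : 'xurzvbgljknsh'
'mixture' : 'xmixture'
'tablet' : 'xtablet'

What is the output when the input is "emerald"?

xemerald

Rule — prepend "x".
"emerald" → "xemerald".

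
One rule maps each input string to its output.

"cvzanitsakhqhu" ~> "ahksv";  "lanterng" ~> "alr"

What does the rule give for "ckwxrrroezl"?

Rule — sort the characters into alphabetical order, then keep one character in every 3, starting at position 1 (positions 1st, 4th, 7th, ...).
On "ckwxrrroezl": the first step gives "ceklorrrwxz", and the second then gives "clrx".

clrx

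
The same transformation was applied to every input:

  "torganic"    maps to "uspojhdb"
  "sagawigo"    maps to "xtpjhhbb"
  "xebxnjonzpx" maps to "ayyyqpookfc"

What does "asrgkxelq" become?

ytsrmlhfb

The transformation: sort the characters into reverse alphabetical order, then shift every letter 1 place forward in the alphabet (wrapping around).
Starting from "asrgkxelq": after the first operation, "xsrqlkgea"; after the second, "ytsrmlhfb".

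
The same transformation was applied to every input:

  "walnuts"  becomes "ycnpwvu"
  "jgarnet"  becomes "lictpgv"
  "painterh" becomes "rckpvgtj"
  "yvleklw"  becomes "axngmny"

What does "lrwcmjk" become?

ntyeolm

In each case the input is transformed by: shift every letter 2 places forward in the alphabet (wrapping around).
Doing the same to "lrwcmjk": "ntyeolm".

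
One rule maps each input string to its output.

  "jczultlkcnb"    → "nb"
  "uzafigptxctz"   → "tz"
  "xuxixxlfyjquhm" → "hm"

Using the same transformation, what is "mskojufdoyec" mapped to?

Rule — keep only the last 2 characters.
For "mskojufdoyec" the result is "ec".

ec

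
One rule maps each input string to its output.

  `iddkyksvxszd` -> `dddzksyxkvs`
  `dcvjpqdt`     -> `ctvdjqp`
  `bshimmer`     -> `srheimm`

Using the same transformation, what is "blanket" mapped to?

ltaenk

In each case the input is transformed by: delete the first character, then take characters alternately from the front and the back (1st, last, 2nd, 2nd-last, ...).
On "blanket": the first step gives "lanket", and the second then gives "ltaenk".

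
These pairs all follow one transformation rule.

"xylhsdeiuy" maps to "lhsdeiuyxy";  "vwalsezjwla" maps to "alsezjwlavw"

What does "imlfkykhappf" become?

lfkykhappfim

The transformation: move the first 2 characters to the end (rotate left by 2).
Applying that to "imlfkykhappf" gives "lfkykhappfim".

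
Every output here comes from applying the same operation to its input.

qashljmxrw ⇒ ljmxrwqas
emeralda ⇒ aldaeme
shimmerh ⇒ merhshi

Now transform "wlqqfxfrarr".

What's happening: move the first 3 characters to the end (rotate left by 3), then delete the first character.
On "wlqqfxfrarr": the first step gives "qfxfrarrwlq", and the second then gives "fxfrarrwlq".
(Check on "emeralda": → "raldaeme" → "aldaeme" ✓)

fxfrarrwlq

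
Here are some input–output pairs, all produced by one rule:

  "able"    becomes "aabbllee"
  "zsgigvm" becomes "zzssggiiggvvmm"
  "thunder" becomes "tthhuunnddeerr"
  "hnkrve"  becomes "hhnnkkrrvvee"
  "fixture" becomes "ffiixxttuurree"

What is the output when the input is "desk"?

What's happening: double every character.
Applying that to "desk" gives "ddeesskk".

ddeesskk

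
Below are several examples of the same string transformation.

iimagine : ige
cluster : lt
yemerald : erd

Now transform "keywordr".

eor

The rule is to keep one character in every 3, starting at position 2 (positions 2nd, 5th, 8th, ...).
Applying that to "keywordr" gives "eor".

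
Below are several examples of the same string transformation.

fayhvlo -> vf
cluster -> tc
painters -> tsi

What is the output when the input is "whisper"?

pw

Rule — move the first 3 characters to the end (rotate left by 3), then keep one character in every 3, starting at position 2 (positions 2nd, 5th, 8th, ...).
On "whisper": the first step gives "sperwhi", and the second then gives "pw".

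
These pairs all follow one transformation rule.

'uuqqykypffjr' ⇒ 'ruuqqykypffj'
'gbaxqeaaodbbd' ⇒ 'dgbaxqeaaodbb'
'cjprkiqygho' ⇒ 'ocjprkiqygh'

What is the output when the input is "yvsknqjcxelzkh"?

The pattern: move the last character to the front.
On "yvsknqjcxelzkh" that produces "hyvsknqjcxelzk".

hyvsknqjcxelzk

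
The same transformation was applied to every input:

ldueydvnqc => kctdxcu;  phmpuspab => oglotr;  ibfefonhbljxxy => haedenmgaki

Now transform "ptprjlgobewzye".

In each case the input is transformed by: shift every letter 1 place backward in the alphabet (wrapping around), then delete the last 3 characters.
On "ptprjlgobewzye": the first step gives "osoqikfnadvyxd", and the second then gives "osoqikfnadv".

osoqikfnadv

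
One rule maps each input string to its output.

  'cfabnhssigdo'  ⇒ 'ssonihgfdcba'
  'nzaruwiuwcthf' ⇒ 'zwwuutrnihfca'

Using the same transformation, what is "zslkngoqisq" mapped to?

The transformation: sort the characters into reverse alphabetical order.
Doing the same to "zslkngoqisq": "zssqqonlkig".

zssqqonlkig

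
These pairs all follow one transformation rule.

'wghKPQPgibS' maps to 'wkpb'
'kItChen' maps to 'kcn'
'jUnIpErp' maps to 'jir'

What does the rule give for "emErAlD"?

erd

Each output is the input with this applied: keep one character in every 3, starting at position 1 (positions 1st, 4th, 7th, ...), then convert every letter to lowercase.
For "emErAlD", step one produces "erD"; step two turns that into "erd".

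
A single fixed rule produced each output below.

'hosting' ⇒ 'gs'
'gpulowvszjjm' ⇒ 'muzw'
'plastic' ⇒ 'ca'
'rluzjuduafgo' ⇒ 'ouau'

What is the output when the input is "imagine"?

The transformation: take characters alternately from the front and the back (1st, last, 2nd, 2nd-last, ...), then keep one character in every 3, starting at position 2 (positions 2nd, 5th, 8th, ...).
On "imagine": the first step gives "iemnaig", and the second then gives "ea".

ea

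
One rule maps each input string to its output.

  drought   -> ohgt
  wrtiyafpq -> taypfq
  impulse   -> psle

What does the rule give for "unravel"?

revl

The pattern: swap each adjacent pair of characters (1↔2, 3↔4, ...), then delete the first 3 characters.
Starting from "unravel": after the first operation, "nuarevl"; after the second, "revl".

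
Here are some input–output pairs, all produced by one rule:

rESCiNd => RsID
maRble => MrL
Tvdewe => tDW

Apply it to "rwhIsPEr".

Each output is the input with this applied: flip the case of every letter, then keep every other character starting from the first (positions 1st, 3rd, 5th, ...).
"rwhIsPEr" → "RHSe".

RHSe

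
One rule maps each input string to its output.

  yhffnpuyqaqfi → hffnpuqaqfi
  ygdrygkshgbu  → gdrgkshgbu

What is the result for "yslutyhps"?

sluthps

What's happening: remove every "y".
Applying that to "yslutyhps" gives "sluthps".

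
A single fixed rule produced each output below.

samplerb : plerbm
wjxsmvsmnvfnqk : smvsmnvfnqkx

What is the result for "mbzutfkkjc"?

utfkkjcz

Each output is the input with this applied: delete the first 2 characters, then move the first character to the end.
"mbzutfkkjc" → "zutfkkjc" → "utfkkjcz".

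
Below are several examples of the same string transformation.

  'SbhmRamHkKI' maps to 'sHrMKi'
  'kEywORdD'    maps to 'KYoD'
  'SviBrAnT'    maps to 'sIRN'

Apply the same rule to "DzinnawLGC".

What's happening: flip the case of every letter, then keep every other character starting from the first (positions 1st, 3rd, 5th, ...).
Applying both steps to "DzinnawLGC": "dZINNAWlgc", then "dINWg".

dINWg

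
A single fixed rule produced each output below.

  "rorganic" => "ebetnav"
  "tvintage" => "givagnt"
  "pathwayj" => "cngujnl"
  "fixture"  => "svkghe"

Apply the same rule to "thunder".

guhaqr

Looking at the pairs, the operation is to shift every letter 13 places forward in the alphabet (wrapping around) — i.e. ROT13, then delete the last character.
For "thunder", step one produces "guhaqre"; step two turns that into "guhaqr".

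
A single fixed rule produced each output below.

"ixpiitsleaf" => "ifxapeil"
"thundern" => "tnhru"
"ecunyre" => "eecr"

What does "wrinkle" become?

The pattern: take characters alternately from the front and the back (1st, last, 2nd, 2nd-last, ...), then delete the last 3 characters.
Starting from "wrinkle": after the first operation, "werlikn"; after the second, "werl".

werl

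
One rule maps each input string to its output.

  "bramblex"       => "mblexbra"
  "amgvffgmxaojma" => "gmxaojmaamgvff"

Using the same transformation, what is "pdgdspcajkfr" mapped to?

Looking at the pairs, the operation is to move the last character to the front, then swap the front and back halves of the string.
Working it through for "pdgdspcajkfr": intermediate "rpdgdspcajkf", final "pcajkfrpdgds".

pcajkfrpdgds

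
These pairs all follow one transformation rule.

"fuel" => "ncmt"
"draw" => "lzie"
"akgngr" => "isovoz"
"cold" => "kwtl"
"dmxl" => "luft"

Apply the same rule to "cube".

kcjm

Each output is the input with this applied: shift every letter 8 places forward in the alphabet (wrapping around).
"cube" → "kcjm".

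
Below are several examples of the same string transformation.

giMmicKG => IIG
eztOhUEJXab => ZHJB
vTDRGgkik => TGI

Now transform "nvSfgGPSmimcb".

VGSM

Looking at the pairs, the operation is to keep one character in every 3, starting at position 2 (positions 2nd, 5th, 8th, ...), then convert every letter to uppercase.
Applying both steps to "nvSfgGPSmimcb": "vgSm", then "VGSM".
(Check on "eztOhUEJXab": → "zhJb" → "ZHJB" ✓)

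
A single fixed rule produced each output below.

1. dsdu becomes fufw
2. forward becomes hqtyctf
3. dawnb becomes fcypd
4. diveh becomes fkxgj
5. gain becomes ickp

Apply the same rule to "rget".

tigv

In each case the input is transformed by: shift every letter 2 places forward in the alphabet (wrapping around).
Doing the same to "rget": "tigv".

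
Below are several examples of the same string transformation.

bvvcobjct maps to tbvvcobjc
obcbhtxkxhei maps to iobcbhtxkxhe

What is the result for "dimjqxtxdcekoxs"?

The rule is to move the last character to the front.
So "dimjqxtxdcekoxs" becomes "sdimjqxtxdcekox".

sdimjqxtxdcekox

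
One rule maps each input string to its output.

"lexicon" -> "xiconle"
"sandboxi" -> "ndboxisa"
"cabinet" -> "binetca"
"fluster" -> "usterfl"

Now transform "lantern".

nternla

In each case the input is transformed by: move the first 2 characters to the end (rotate left by 2).
"lantern" → "nternla".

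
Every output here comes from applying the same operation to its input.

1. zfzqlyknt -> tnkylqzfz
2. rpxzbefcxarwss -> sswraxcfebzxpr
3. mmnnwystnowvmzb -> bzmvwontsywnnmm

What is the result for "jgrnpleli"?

ilelpnrgj

The rule is to reverse the string.
For "jgrnpleli" the result is "ilelpnrgj".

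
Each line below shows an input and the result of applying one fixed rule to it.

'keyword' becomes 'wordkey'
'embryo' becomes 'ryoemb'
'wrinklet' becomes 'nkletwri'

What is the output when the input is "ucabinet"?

binetuca

The pattern: move the first 3 characters to the end (rotate left by 3).
For "ucabinet" the result is "binetuca".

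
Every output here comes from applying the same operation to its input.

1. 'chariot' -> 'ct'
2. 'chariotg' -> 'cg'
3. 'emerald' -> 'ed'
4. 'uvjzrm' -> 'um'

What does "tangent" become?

tt

In each case the input is transformed by: take characters alternately from the front and the back (1st, last, 2nd, 2nd-last, ...), then keep only the first 2 characters.
For "tangent", step one produces "ttanneg"; step two turns that into "tt".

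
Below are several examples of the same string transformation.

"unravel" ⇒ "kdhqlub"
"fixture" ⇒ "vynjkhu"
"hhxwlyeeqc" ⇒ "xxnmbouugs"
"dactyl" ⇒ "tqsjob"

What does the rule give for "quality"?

The rule is to shift every letter 10 places backward in the alphabet (wrapping around).
Doing the same to "quality": "gkqbyjo".

gkqbyjo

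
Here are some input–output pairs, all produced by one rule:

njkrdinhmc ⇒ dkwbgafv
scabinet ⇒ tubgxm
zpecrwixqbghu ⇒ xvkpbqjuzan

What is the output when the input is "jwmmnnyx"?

The pattern: shift every letter 7 places backward in the alphabet (wrapping around), then delete the first 2 characters.
Starting from "jwmmnnyx": after the first operation, "cpffggrq"; after the second, "ffggrq".

ffggrq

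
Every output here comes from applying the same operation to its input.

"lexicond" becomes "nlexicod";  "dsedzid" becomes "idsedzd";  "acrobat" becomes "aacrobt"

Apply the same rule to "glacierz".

Each output is the input with this applied: move the last character to the front, then swap the first and last characters.
"glacierz" → "zglacier" → "rglaciez".
(Check on "acrobat": → "tacroba" → "aacrobt" ✓)

rglaciez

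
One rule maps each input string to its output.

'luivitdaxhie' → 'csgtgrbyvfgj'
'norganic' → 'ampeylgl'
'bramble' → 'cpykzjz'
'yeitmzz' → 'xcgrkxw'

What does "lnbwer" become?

In each case the input is transformed by: shift every letter 2 places backward in the alphabet (wrapping around), then swap the first and last characters.
So "lnbwer" becomes "plzucj".

plzucj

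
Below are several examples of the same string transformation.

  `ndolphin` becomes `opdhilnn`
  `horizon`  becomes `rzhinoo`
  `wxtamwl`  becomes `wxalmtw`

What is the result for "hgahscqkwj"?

Rule — sort the characters into alphabetical order, then move the last 2 characters to the front (rotate right by 2).
"hgahscqkwj" → "swacghhjkq".
(Check on "horizon": → "hinoorz" → "rzhinoo" ✓)

swacghhjkq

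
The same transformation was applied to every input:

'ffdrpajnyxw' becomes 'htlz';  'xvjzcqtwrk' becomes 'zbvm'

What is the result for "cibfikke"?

Rule — shift every letter 2 places forward in the alphabet (wrapping around), then keep one character in every 3, starting at position 1 (positions 1st, 4th, 7th, ...).
"cibfikke" → "ehm".
(Check on "xvjzcqtwrk": → "zxlbesvytm" → "zbvm" ✓)

ehm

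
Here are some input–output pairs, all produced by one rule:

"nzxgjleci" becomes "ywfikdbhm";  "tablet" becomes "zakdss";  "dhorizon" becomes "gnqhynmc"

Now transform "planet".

In each case the input is transformed by: move the first character to the end, then shift every letter 1 place backward in the alphabet (wrapping around).
So "planet" becomes "kzmdso".
(Check on "dhorizon": → "horizond" → "gnqhynmc" ✓)

kzmdso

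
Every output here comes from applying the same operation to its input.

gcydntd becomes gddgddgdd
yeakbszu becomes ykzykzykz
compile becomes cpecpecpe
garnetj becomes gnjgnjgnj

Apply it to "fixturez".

fteftefte

In each case the input is transformed by: keep one character in every 3, starting at position 1 (positions 1st, 4th, 7th, ...), then write the whole string 3 times in a row.
Applying both steps to "fixturez": "fte", then "fteftefte".
(Check on "compile": → "cpe" → "cpecpecpe" ✓)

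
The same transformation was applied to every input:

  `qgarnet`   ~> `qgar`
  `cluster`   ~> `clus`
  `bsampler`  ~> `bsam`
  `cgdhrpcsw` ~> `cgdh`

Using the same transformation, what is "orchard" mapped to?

orch

The transformation: keep only the first 4 characters.
"orchard" → "orch".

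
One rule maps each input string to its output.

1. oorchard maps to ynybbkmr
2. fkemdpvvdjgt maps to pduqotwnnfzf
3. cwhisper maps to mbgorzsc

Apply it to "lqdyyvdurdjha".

vkarntinibfen

Looking at the pairs, the operation is to shift every letter 10 places forward in the alphabet (wrapping around), then take characters alternately from the front and the back (1st, last, 2nd, 2nd-last, ...).
Working it through for "lqdyyvdurdjha": intermediate "vaniifnebntrk", final "vkarntinibfen".
(Check on "oorchard": → "yybmrkbn" → "ynybbkmr" ✓)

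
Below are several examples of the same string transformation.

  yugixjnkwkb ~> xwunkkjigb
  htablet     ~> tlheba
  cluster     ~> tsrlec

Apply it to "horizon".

Each output is the input with this applied: sort the characters into reverse alphabetical order, then delete the first character.
For "horizon" the result is "roonih".
(Check on "yugixjnkwkb": → "yxwunkkjigb" → "xwunkkjigb" ✓)

roonih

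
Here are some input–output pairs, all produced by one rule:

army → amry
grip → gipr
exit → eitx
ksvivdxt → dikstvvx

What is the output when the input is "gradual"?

aadglru

The transformation: sort the characters into alphabetical order.
"gradual" → "aadglru".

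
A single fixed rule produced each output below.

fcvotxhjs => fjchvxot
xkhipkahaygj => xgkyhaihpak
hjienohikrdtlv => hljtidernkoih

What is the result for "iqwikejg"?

ijqewki

Each output is the input with this applied: delete the last character, then take characters alternately from the front and the back (1st, last, 2nd, 2nd-last, ...).
Applying that to "iqwikejg" gives "ijqewki".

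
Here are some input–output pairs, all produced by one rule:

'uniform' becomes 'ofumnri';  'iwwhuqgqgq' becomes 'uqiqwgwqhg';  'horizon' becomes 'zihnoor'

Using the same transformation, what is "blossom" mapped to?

ssbmloo

Looking at the pairs, the operation is to take characters alternately from the front and the back (1st, last, 2nd, 2nd-last, ...), then move the last 2 characters to the front (rotate right by 2).
For "blossom", step one produces "bmlooss"; step two turns that into "ssbmloo".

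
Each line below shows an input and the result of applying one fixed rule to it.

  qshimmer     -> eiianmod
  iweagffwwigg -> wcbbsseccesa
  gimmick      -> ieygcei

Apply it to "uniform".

bkniqje

The pattern: move the first 3 characters to the end (rotate left by 3), then shift every letter 4 places backward in the alphabet (wrapping around).
"uniform" → "formuni" → "bkniqje".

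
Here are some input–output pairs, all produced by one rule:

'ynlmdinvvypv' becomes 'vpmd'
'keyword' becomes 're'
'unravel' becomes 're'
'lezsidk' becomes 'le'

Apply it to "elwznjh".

The pattern: sort the characters into reverse alphabetical order, then keep one character in every 3, starting at position 3 (positions 3rd, 6th, 9th, ...).
Applying both steps to "elwznjh": "zwnljhe", then "nh".

nh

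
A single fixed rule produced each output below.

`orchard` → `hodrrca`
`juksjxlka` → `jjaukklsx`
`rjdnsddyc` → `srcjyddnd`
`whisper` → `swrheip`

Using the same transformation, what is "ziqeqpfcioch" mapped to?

fzhicqoeiqcp

What's happening: take characters alternately from the front and the back (1st, last, 2nd, 2nd-last, ...), then move the last character to the front.
Working it through for "ziqeqpfcioch": intermediate "zhicqoeiqcpf", final "fzhicqoeiqcp".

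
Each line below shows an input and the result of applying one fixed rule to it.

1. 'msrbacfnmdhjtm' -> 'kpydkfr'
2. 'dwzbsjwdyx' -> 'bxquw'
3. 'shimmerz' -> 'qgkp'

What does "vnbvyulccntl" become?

The rule is to shift every letter 2 places backward in the alphabet (wrapping around), then keep every other character starting from the first (positions 1st, 3rd, 5th, ...).
Applying both steps to "vnbvyulccntl": "tlztwsjaalrj", then "tzwjar".

tzwjar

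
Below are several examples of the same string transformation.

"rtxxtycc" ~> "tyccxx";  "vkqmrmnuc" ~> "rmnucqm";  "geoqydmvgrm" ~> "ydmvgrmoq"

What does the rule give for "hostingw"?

ingwst

The pattern: delete the first 2 characters, then move the first 2 characters to the end (rotate left by 2).
Starting from "hostingw": after the first operation, "stingw"; after the second, "ingwst".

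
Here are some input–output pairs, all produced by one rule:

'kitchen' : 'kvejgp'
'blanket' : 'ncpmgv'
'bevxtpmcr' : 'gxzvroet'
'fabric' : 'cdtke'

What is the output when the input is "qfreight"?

The transformation: delete the first character, then shift every letter 2 places forward in the alphabet (wrapping around).
Starting from "qfreight": after the first operation, "freight"; after the second, "htgkijv".

htgkijv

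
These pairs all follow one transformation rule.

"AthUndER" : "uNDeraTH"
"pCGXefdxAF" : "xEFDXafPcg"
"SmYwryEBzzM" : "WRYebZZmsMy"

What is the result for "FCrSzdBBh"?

sZDbbHfcR

The pattern: flip the case of every letter, then move the first 3 characters to the end (rotate left by 3).
On "FCrSzdBBh": the first step gives "fcRsZDbbH", and the second then gives "sZDbbHfcR".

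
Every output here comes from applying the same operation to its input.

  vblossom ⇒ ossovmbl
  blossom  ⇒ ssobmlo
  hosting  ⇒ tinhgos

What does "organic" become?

What's happening: swap the first and last characters, then move the first 3 characters to the end (rotate left by 3).
Applying both steps to "organic": "crganio", then "aniocrg".

aniocrg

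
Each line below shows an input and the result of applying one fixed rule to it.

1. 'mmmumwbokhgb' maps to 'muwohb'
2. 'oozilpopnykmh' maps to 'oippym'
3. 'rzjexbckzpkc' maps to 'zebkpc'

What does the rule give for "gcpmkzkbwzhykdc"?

The pattern: keep every other character starting from the second (positions 2nd, 4th, 6th, ...).
"gcpmkzkbwzhykdc" → "cmzbzyd".

cmzbzyd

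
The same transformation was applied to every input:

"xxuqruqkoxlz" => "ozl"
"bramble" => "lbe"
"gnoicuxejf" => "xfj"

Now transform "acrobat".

abt

What's happening: swap each adjacent pair of characters (1↔2, 3↔4, ...), then keep only the last 3 characters.
Applying both steps to "acrobat": "caorabt", then "abt".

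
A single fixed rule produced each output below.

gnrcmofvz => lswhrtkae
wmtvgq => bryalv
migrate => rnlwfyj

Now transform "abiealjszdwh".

fgnjfqoxeibm

The pattern: shift every letter 5 places forward in the alphabet (wrapping around).
"abiealjszdwh" → "fgnjfqoxeibm".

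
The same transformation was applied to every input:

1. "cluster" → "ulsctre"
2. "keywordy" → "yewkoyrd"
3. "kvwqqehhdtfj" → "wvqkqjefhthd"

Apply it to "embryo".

bmreyo

The rule is to move the first 2 characters to the end (rotate left by 2), then take characters alternately from the front and the back (1st, last, 2nd, 2nd-last, ...).
On "embryo": the first step gives "bryoem", and the second then gives "bmreyo".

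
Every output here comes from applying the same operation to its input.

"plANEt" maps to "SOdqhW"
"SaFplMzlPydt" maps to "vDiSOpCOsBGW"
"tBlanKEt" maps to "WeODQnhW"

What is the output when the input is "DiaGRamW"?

gLDjuDPz

Each output is the input with this applied: flip the case of every letter, then shift every letter 3 places forward in the alphabet (wrapping around).
Starting from "DiaGRamW": after the first operation, "dIAgrAMw"; after the second, "gLDjuDPz".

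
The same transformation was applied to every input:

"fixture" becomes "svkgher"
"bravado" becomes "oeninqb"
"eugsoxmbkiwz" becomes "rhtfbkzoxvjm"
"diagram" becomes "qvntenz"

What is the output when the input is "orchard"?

The rule is to shift every letter 13 places forward in the alphabet (wrapping around) — i.e. ROT13.
For "orchard" the result is "bepuneq".

bepuneq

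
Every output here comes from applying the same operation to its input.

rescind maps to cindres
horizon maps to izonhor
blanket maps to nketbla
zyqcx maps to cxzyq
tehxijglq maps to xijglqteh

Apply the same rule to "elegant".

gantele

Looking at the pairs, the operation is to move the first 3 characters to the end (rotate left by 3).
Applying that to "elegant" gives "gantele".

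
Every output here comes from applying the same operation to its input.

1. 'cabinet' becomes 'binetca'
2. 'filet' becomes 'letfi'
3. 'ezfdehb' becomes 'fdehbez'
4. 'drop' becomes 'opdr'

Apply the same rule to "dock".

What's happening: move the first 2 characters to the end (rotate left by 2).
Doing the same to "dock": "ckdo".

ckdo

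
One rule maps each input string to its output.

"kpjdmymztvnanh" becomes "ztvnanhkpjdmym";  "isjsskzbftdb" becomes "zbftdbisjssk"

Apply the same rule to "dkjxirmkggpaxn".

Rule — swap the front and back halves of the string.
"dkjxirmkggpaxn" → "kggpaxndkjxirm".

kggpaxndkjxirm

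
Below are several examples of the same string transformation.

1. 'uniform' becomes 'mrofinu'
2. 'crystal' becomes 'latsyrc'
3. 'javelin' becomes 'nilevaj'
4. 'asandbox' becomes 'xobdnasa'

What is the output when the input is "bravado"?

What's happening: reverse the string.
On "bravado" that produces "odavarb".

odavarb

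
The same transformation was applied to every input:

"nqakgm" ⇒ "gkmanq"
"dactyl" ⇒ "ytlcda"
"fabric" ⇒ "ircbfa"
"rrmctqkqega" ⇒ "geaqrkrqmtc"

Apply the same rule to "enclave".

vaelecn

The transformation: move the last 2 characters to the front (rotate right by 2), then take characters alternately from the front and the back (1st, last, 2nd, 2nd-last, ...).
On "enclave": the first step gives "veencla", and the second then gives "vaelecn".
(Check on "rrmctqkqega": → "garrmctqkqe" → "geaqrkrqmtc" ✓)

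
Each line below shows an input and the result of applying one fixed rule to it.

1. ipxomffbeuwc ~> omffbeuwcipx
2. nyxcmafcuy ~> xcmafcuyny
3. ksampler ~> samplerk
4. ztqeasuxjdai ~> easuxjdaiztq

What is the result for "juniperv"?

unipervj

The pattern: move the last 3 characters to the front (rotate right by 3), then swap the front and back halves of the string.
Working it through for "juniperv": intermediate "ervjunip", final "unipervj".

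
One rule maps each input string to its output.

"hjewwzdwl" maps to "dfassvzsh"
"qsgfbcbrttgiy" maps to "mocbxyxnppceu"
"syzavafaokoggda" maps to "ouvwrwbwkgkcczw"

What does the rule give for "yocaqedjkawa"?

What's happening: shift every letter 4 places backward in the alphabet (wrapping around).
Applying that to "yocaqedjkawa" gives "ukywmazfgwsw".

ukywmazfgwsw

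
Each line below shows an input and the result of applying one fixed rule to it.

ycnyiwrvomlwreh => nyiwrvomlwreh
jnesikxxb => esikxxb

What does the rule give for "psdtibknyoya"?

Each output is the input with this applied: delete the first 2 characters.
For "psdtibknyoya" the result is "dtibknyoya".

dtibknyoya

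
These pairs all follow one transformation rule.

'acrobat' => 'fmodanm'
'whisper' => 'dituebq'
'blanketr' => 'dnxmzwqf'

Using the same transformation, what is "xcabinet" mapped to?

Looking at the pairs, the operation is to move the last character to the front, then shift every letter 12 places forward in the alphabet (wrapping around).
"xcabinet" → "txcabine" → "fjomnuzq".

fjomnuzq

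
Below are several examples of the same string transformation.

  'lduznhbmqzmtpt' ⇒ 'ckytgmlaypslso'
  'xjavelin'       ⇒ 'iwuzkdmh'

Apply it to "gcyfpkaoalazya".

bfexjonzkzyzzx

The transformation: shift every letter 1 place backward in the alphabet (wrapping around), then swap each adjacent pair of characters (1↔2, 3↔4, ...).
Starting from "gcyfpkaoalazya": after the first operation, "fbxeojznzkzyxz"; after the second, "bfexjonzkzyzzx".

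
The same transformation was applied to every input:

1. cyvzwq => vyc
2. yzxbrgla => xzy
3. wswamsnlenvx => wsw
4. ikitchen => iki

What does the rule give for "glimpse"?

In each case the input is transformed by: reverse the string, then keep only the last 3 characters.
For "glimpse", step one produces "espmilg"; step two turns that into "ilg".

ilg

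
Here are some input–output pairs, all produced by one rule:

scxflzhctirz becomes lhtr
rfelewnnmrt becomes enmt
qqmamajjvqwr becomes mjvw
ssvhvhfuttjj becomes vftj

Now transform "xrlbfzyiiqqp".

fyiq

The rule is to keep every other character starting from the first (positions 1st, 3rd, 5th, ...), then keep only the last 4 characters.
"xrlbfzyiiqqp" → "xlfyiq" → "fyiq".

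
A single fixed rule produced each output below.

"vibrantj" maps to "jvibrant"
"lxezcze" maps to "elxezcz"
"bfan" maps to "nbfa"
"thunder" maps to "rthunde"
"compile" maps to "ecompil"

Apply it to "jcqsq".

qjcqs

The rule is to move the last character to the front.
On "jcqsq" that produces "qjcqs".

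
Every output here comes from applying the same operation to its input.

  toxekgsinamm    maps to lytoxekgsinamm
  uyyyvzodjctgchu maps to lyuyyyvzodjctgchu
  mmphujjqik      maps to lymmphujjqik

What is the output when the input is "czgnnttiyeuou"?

Rule — prepend "ly".
So "czgnnttiyeuou" becomes "lyczgnnttiyeuou".

lyczgnnttiyeuou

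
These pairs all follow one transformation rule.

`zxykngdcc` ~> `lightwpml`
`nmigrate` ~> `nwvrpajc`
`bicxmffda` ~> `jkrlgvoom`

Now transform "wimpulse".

nfrvydub

What's happening: shift every letter 9 places forward in the alphabet (wrapping around), then move the last character to the front.
On "wimpulse" that produces "nfrvydub".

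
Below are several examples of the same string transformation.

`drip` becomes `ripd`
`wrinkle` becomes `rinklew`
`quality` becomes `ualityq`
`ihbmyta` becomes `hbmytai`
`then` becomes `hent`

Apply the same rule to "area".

The rule is to move the first character to the end.
Doing the same to "area": "reaa".

reaa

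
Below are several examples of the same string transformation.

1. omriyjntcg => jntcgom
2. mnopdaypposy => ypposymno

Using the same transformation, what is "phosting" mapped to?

Rule — swap the front and back halves of the string, then delete the last 3 characters.
On "phosting": the first step gives "tingphos", and the second then gives "tingp".

tingp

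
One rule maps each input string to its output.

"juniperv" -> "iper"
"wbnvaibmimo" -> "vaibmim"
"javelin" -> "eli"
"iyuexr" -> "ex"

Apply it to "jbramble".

ambl

Each output is the input with this applied: delete the first 3 characters, then delete the last character.
"jbramble" → "amble" → "ambl".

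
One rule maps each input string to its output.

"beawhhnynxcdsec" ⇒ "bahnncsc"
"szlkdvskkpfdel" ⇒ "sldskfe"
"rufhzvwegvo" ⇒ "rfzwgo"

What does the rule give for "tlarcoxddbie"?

tacxdi

Rule — keep every other character starting from the first (positions 1st, 3rd, 5th, ...).
Applying that to "tlarcoxddbie" gives "tacxdi".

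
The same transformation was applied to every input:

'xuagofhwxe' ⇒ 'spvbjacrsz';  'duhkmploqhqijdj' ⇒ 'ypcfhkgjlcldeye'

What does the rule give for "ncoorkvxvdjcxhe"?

ixjjmfqsqyexscz

In each case the input is transformed by: shift every letter 5 places backward in the alphabet (wrapping around).
Applying that to "ncoorkvxvdjcxhe" gives "ixjjmfqsqyexscz".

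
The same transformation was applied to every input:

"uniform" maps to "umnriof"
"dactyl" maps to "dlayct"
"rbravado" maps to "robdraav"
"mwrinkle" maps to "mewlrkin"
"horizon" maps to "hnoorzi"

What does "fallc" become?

fcall

Rule — take characters alternately from the front and the back (1st, last, 2nd, 2nd-last, ...).
So "fallc" becomes "fcall".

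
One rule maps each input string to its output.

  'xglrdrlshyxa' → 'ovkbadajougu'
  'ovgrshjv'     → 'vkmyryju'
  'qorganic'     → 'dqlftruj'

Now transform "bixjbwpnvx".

zsqyaelame

In each case the input is transformed by: shift every letter 3 places forward in the alphabet (wrapping around), then swap the front and back halves of the string.
For "bixjbwpnvx", step one produces "elamezsqya"; step two turns that into "zsqyaelame".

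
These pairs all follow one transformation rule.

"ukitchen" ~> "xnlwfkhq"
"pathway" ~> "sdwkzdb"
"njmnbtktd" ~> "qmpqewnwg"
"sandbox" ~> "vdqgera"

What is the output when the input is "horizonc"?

The pattern: shift every letter 3 places forward in the alphabet (wrapping around).
For "horizonc" the result is "krulcrqf".

krulcrqf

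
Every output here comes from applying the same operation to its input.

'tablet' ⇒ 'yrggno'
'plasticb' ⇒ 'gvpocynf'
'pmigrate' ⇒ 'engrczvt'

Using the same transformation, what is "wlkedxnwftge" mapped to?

ajsgtrjyxrqk

The pattern: swap the front and back halves of the string, then shift every letter 13 places forward in the alphabet (wrapping around) — i.e. ROT13.
On "wlkedxnwftge" that produces "ajsgtrjyxrqk".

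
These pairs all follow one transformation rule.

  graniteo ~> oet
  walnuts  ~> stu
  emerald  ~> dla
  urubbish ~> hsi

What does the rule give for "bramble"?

elb

Each output is the input with this applied: reverse the string, then keep only the first 3 characters.
On "bramble" that produces "elb".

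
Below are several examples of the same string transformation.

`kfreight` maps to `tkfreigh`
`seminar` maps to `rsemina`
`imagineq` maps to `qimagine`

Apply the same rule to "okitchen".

In each case the input is transformed by: move the last character to the front.
Applying that to "okitchen" gives "nokitche".

nokitche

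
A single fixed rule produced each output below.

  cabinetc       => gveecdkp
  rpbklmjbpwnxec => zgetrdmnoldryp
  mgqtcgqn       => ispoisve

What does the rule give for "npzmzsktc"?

mveprbobu

In each case the input is transformed by: move the last 3 characters to the front (rotate right by 3), then shift every letter 2 places forward in the alphabet (wrapping around).
"npzmzsktc" → "mveprbobu".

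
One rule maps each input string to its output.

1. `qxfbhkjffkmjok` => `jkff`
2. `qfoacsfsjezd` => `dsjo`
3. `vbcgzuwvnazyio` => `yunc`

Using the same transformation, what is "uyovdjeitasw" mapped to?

The transformation: keep one character in every 3, starting at position 3 (positions 3rd, 6th, 9th, ...), then swap the first and last characters.
On "uyovdjeitasw": the first step gives "ojtw", and the second then gives "wjto".

wjto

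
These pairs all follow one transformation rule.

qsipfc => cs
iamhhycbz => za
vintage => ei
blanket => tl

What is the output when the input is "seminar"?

re

The rule is to swap the first and last characters, then keep only the first 2 characters.
Applying both steps to "seminar": "reminas", then "re".
(Check on "vintage": → "eintagv" → "ei" ✓)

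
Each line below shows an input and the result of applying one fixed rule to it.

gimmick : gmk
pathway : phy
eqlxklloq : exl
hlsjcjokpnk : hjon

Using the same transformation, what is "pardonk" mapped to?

pdk

The rule is to keep one character in every 3, starting at position 1 (positions 1st, 4th, 7th, ...).
For "pardonk" the result is "pdk".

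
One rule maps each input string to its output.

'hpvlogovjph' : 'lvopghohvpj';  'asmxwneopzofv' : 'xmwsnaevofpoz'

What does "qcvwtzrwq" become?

wvtczqrqw

What's happening: move the first 3 characters to the end (rotate left by 3), then take characters alternately from the front and the back (1st, last, 2nd, 2nd-last, ...).
"qcvwtzrwq" → "wvtczqrqw".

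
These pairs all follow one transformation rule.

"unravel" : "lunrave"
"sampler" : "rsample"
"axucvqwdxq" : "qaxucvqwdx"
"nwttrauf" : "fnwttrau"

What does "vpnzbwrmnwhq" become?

qvpnzbwrmnwh

The transformation: move the last character to the front.
Doing the same to "vpnzbwrmnwhq": "qvpnzbwrmnwh".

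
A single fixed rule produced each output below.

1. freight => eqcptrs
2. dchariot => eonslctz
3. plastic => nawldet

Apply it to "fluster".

In each case the input is transformed by: shift every letter 11 places forward in the alphabet (wrapping around), then move the last character to the front.
Applying both steps to "fluster": "qwfdepc", then "cqwfdep".

cqwfdep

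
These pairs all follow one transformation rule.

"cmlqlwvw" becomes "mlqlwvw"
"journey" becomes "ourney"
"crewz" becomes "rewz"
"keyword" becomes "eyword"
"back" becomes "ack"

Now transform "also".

lso

The rule is to delete the first character.
Applying that to "also" gives "lso".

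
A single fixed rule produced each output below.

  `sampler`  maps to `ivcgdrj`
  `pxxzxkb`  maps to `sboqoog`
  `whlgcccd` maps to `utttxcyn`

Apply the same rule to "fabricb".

In each case the input is transformed by: reverse the string, then shift every letter 9 places backward in the alphabet (wrapping around).
For "fabricb", step one produces "bcirbaf"; step two turns that into "stzisrw".
(Check on "whlgcccd": → "dcccglhw" → "utttxcyn" ✓)

stzisrw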